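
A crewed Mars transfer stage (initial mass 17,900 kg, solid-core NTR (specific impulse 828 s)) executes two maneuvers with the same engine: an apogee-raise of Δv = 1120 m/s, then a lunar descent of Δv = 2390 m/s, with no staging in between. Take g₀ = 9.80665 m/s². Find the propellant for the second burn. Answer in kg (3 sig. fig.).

v_e = Isp · g₀ = 828 × 9.80665 = 8119.9 m/s.
After the first burn: m = 17900 × exp(−1120/8119.9) = 17900 × 0.87116 = 15,593.8 kg.
After the second burn: m = 15,593.8 × exp(−2390/8119.9) = 15,593.8 × 0.74502 = 11,617.7 kg.
Second-burn propellant = 15,593.8 − 11,617.7 = 3,976.1 kg.

propellant for the second burn ≈ 3980 kg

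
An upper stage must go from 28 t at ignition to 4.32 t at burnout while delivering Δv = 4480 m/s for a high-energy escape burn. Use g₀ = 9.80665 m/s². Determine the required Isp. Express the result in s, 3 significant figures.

Isp ≈ 244 s

ln(m₀/m_f) = ln(28000/4320) = ln(6.481) = 1.8689.
v_e = Δv / ln(m₀/m_f) = 4480 / 1.8689 = 2397.1 m/s.
Isp = v_e / g₀ = 2397.1 / 9.80665 = 244.4 s.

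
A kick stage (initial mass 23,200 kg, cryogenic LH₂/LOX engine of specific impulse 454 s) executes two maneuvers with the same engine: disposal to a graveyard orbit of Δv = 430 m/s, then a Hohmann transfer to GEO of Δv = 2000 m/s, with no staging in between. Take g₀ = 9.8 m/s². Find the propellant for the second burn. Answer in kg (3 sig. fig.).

propellant for the second burn ≈ 7630 kg

v_e = Isp · g₀ = 454 × 9.8 = 4449.2 m/s.
After the first burn: m = 23200 × exp(−430/4449.2) = 23200 × 0.90788 = 21,062.8 kg.
After the second burn: m = 21,062.8 × exp(−2000/4449.2) = 21,062.8 × 0.63793 = 13,436.6 kg.
Second-burn propellant = 21,062.8 − 13,436.6 = 7,626.2 kg.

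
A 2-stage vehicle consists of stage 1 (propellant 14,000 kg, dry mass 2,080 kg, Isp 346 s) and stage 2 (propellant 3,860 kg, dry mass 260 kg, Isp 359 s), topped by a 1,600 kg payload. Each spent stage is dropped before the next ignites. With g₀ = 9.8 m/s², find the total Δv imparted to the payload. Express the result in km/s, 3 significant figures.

Δv ≈ 7.44 km/s

Ignition mass of stage 1 = 14,000+2,080 + 3,860+260 + 1,600 = 21,800 kg.
Stage 1: m₀ = 21,800 kg, m_f = 21,800 − 14,000 = 7,800 kg; Δv = 346×9.8×ln(2.795) = 3390.8×1.0278 ≈ 3485 m/s.
Stage 2: m₀ = 5,720 kg, m_f = 5,720 − 3,860 = 1,860 kg; Δv = 359×9.8×ln(3.075) = 3518.2×1.1234 ≈ 3952 m/s.
Total Δv = 3485 + 3952 = 7437 m/s.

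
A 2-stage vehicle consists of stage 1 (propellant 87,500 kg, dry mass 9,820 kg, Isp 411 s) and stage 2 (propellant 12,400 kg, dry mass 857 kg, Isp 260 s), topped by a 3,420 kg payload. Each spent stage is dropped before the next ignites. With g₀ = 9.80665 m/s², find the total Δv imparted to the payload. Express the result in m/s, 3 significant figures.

Ignition mass of stage 1 = 87,500+9,820 + 12,400+857 + 3,420 = 113,997 kg.
Stage 1: m₀ = 113,997 kg, m_f = 113,997 − 87,500 = 26,497 kg; Δv = 411×9.80665×ln(4.302) = 4030.5×1.4591 ≈ 5881 m/s.
Stage 2: m₀ = 16,677 kg, m_f = 16,677 − 12,400 = 4,277 kg; Δv = 260×9.80665×ln(3.899) = 2549.7×1.3608 ≈ 3470 m/s.
Total Δv = 5881 + 3470 = 9351 m/s.

Δv ≈ 9350 m/s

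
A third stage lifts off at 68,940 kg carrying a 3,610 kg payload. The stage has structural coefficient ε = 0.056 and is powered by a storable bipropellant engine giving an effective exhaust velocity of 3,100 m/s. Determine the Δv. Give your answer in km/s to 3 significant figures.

Stage wet mass = m₀ − payload = 68,940 − 3,610 = 65,330 kg.
Stage dry mass = ε × stage wet mass = 0.056 × 65,330 = 3,658.48 kg.
Burnout mass m_f = stage dry + payload = 3,658.48 + 3,610 = 7,268.48 kg.
Rocket equation: Δv = v_e · ln(68,940/7,268.48) = 3100.0 × ln(9.485) = 3100.0 × 2.2497 ≈ 6974 m/s.

Δv ≈ 6.97 km/s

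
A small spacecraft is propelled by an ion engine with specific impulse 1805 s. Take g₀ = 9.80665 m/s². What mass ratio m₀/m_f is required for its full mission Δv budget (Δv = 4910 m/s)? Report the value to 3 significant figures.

mass ratio ≈ 1.32

v_e = Isp · g₀ = 1805 × 9.80665 = 17701.0 m/s.
By the Tsiolkovsky rocket equation, m₀/m_f = exp(Δv / v_e) = exp(4910 / 17701.0) = exp(0.2774) = 1.3197.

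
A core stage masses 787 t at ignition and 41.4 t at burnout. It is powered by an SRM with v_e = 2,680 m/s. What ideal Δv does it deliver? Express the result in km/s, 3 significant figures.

Δv = v_e · ln(m₀/m_f) = 2680.0 × ln(19.01) = 2680.0 × 2.9449 ≈ 7892.5 m/s.

Δv ≈ 7.89 km/s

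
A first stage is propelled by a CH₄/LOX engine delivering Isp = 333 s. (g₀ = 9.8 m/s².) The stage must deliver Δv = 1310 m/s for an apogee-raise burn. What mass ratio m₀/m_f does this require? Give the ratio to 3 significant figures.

v_e = Isp · g₀ = 333 × 9.8 = 3263.4 m/s.
Using Δv = v_e ln(m₀/m_f): m₀/m_f = exp(Δv / v_e) = exp(1310 / 3263.4) = exp(0.4014) = 1.4939.

mass ratio ≈ 1.49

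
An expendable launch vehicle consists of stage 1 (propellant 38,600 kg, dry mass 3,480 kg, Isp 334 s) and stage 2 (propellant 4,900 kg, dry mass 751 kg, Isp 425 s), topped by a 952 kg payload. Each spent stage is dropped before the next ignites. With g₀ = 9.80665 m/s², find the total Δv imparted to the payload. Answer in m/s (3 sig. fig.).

Δv ≈ 10800 m/s

Ignition mass of stage 1 = 38,600+3,480 + 4,900+751 + 952 = 48,683 kg.
Stage 1: m₀ = 48,683 kg, m_f = 48,683 − 38,600 = 10,083 kg; Δv = 334×9.80665×ln(4.828) = 3275.4×1.5745 ≈ 5157 m/s.
Stage 2: m₀ = 6,603 kg, m_f = 6,603 − 4,900 = 1,703 kg; Δv = 425×9.80665×ln(3.877) = 4167.8×1.3551 ≈ 5648 m/s.
Total Δv = 5157 + 5648 = 10805 m/s.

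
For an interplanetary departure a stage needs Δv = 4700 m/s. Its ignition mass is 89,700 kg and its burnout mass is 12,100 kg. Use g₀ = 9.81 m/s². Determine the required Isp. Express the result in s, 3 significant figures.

ln(m₀/m_f) = ln(89700/12100) = ln(7.413) = 2.0033.
v_e = Δv / ln(m₀/m_f) = 4700 / 2.0033 = 2346.2 m/s.
Isp = v_e / g₀ = 2346.2 / 9.81 = 239.2 s.

Isp ≈ 239 s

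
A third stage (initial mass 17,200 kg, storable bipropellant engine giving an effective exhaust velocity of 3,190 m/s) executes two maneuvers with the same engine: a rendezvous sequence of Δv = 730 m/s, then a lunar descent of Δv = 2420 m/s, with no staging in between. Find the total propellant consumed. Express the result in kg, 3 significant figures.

After the first burn: m = 17200 × exp(−730/3190.0) = 17200 × 0.79546 = 13,681.9 kg.
After the second burn: m = 13,681.9 × exp(−2420/3190.0) = 13,681.9 × 0.46831 = 6,407.37 kg.
Total propellant = m₀ − m_final = 17200 − 6,407.37 = 10,792.63 kg.

total propellant consumed ≈ 10800 kg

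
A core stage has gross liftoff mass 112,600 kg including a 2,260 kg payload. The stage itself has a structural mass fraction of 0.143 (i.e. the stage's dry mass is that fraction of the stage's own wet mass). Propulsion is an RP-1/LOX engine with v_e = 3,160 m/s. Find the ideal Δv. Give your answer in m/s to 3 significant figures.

Stage wet mass = m₀ − payload = 112,600 − 2,260 = 110,340 kg.
Stage dry mass = ε × stage wet mass = 0.143 × 110,340 = 15,778.6 kg.
Burnout mass m_f = stage dry + payload = 15,778.6 + 2,260 = 18,038.6 kg.
Δv = v_e · ln(112,600/18,038.6) = 3160.0 × ln(6.242) = 3160.0 × 1.8313 ≈ 5787 m/s.

Δv ≈ 5790 m/s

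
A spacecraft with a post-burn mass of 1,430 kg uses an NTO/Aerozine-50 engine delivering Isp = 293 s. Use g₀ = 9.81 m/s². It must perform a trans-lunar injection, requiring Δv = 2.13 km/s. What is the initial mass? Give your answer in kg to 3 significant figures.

initial mass ≈ 3000 kg

v_e = Isp · g₀ = 293 × 9.81 = 2874.3 m/s.
m₀/m_f = exp(Δv / v_e) = exp(2130 / 2874.3) = exp(0.7410) = 2.0981.
m₀ = m_f × 2.0981 = 1,430 × 2.0981 = 3,000.28 kg.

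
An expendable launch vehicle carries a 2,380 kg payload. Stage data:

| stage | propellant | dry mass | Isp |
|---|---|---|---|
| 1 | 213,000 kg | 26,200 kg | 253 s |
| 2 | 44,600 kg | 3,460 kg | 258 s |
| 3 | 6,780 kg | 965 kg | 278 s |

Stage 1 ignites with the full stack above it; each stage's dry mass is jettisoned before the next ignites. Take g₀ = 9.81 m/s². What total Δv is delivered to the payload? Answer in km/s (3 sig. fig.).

Ignition mass of stage 1 = 213,000+26,200 + 44,600+3,460 + 6,780+965 + 2,380 = 297,385 kg.
Stage 1: m₀ = 297,385 kg, m_f = 297,385 − 213,000 = 84,385 kg; Δv = 253×9.81×ln(3.524) = 2481.9×1.2596 ≈ 3126 m/s.
Stage 2: m₀ = 58,185 kg, m_f = 58,185 − 44,600 = 13,585 kg; Δv = 258×9.81×ln(4.283) = 2531.0×1.4547 ≈ 3682 m/s.
Stage 3: m₀ = 10,125 kg, m_f = 10,125 − 6,780 = 3,345 kg; Δv = 278×9.81×ln(3.027) = 2727.2×1.1075 ≈ 3020 m/s.
Total Δv = 3126 + 3682 + 3020 = 9828 m/s.

Δv ≈ 9.83 km/s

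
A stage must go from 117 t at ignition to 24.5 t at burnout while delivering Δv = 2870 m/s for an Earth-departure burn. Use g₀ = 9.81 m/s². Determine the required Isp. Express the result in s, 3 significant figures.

Isp ≈ 187 s

ln(m₀/m_f) = ln(117000/24500) = ln(4.776) = 1.5635.
Rocket equation: v_e = Δv / ln(m₀/m_f) = 2870 / 1.5635 = 1835.6 m/s.
Isp = v_e / g₀ = 1835.6 / 9.81 = 187.1 s.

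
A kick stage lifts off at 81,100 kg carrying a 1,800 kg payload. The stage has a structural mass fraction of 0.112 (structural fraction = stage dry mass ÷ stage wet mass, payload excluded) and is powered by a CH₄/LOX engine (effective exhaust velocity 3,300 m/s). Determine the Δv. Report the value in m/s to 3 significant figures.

Stage wet mass = m₀ − payload = 81,100 − 1,800 = 79,300 kg.
Stage dry mass = ε × stage wet mass = 0.112 × 79,300 = 8,881.6 kg.
Burnout mass m_f = stage dry + payload = 8,881.6 + 1,800 = 10,681.6 kg.
Δv = v_e · ln(81,100/10,681.6) = 3300.0 × ln(7.592) = 3300.0 × 2.0272 ≈ 6690 m/s.

Δv ≈ 6690 m/s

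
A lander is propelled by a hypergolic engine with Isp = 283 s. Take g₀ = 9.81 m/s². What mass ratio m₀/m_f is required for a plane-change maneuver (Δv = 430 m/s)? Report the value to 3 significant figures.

v_e = Isp · g₀ = 283 × 9.81 = 2776.2 m/s.
m₀/m_f = exp(Δv / v_e) = exp(430 / 2776.2) = exp(0.1549) = 1.1675.

mass ratio ≈ 1.17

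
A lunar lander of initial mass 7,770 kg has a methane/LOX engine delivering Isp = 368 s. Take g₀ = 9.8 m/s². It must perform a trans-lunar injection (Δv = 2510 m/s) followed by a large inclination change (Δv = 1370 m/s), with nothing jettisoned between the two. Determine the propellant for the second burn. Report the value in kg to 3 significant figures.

v_e = Isp · g₀ = 368 × 9.8 = 3606.4 m/s.
After the first burn: m = 7770 × exp(−2510/3606.4) = 7770 × 0.49858 = 3,873.97 kg.
After the second burn: m = 3,873.97 × exp(−1370/3606.4) = 3,873.97 × 0.68394 = 2,649.56 kg.
Second-burn propellant = 3,873.97 − 2,649.56 = 1,224.41 kg.

propellant for the second burn ≈ 1220 kg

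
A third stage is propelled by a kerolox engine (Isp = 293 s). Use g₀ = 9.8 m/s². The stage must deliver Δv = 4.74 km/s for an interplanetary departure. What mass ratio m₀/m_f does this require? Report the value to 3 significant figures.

v_e = Isp · g₀ = 293 × 9.8 = 2871.4 m/s.
By the Tsiolkovsky rocket equation, m₀/m_f = exp(Δv / v_e) = exp(4740 / 2871.4) = exp(1.6508) = 5.2110.

mass ratio ≈ 5.21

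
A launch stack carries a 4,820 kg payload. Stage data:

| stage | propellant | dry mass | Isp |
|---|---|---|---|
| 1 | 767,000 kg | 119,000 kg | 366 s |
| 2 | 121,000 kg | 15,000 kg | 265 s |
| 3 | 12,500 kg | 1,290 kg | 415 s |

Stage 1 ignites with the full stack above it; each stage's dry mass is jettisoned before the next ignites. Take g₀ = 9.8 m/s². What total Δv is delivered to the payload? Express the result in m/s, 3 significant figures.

Δv ≈ 13300 m/s

Ignition mass of stage 1 = 767,000+119,000 + 121,000+15,000 + 12,500+1,290 + 4,820 = 1,040,610 kg.
Stage 1: m₀ = 1,040,610 kg, m_f = 1,040,610 − 767,000 = 273,610 kg; Δv = 366×9.8×ln(3.803) = 3586.8×1.3359 ≈ 4791 m/s.
Stage 2: m₀ = 154,610 kg, m_f = 154,610 − 121,000 = 33,610 kg; Δv = 265×9.8×ln(4.6) = 2597.0×1.5261 ≈ 3963 m/s.
Stage 3: m₀ = 18,610 kg, m_f = 18,610 − 12,500 = 6,110 kg; Δv = 415×9.8×ln(3.046) = 4067.0×1.1138 ≈ 4530 m/s.
Total Δv = 4791 + 3963 + 4530 = 13284 m/s.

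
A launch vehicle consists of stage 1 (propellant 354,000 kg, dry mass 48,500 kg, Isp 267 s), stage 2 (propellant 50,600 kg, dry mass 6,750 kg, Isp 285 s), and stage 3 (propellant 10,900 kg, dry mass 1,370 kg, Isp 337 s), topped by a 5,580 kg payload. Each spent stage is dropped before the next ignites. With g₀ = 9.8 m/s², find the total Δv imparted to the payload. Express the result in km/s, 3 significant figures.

Δv ≈ 9.77 km/s

Ignition mass of stage 1 = 354,000+48,500 + 50,600+6,750 + 10,900+1,370 + 5,580 = 477,700 kg.
Stage 1: m₀ = 477,700 kg, m_f = 477,700 − 354,000 = 123,700 kg; Δv = 267×9.8×ln(3.862) = 2616.6×1.3511 ≈ 3535 m/s.
Stage 2: m₀ = 75,200 kg, m_f = 75,200 − 50,600 = 24,600 kg; Δv = 285×9.8×ln(3.057) = 2793.0×1.1174 ≈ 3121 m/s.
Stage 3: m₀ = 17,850 kg, m_f = 17,850 − 10,900 = 6,950 kg; Δv = 337×9.8×ln(2.568) = 3302.6×0.9433 ≈ 3115 m/s.
Total Δv = 3535 + 3121 + 3115 = 9771 m/s.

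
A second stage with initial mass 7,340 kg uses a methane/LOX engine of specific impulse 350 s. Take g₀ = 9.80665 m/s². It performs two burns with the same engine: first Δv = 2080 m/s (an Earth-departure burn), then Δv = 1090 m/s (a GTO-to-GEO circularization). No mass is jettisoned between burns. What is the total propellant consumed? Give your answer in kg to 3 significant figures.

total propellant consumed ≈ 4430 kg

v_e = Isp · g₀ = 350 × 9.80665 = 3432.3 m/s.
After the first burn: m = 7340 × exp(−2080/3432.3) = 7340 × 0.54553 = 4,004.19 kg.
After the second burn: m = 4,004.19 × exp(−1090/3432.3) = 4,004.19 × 0.72792 = 2,914.73 kg.
Total propellant = m₀ − m_final = 7340 − 2,914.73 = 4,425.27 kg.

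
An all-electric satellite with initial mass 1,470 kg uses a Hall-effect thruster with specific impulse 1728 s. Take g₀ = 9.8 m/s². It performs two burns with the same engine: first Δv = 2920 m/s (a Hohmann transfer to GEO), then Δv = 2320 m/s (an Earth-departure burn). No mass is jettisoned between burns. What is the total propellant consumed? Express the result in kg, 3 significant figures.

total propellant consumed ≈ 391 kg

v_e = Isp · g₀ = 1728 × 9.8 = 16934.4 m/s.
After the first burn: m = 1470 × exp(−2920/16934.4) = 1470 × 0.84162 = 1,237.18 kg.
After the second burn: m = 1,237.18 × exp(−2320/16934.4) = 1,237.18 × 0.87197 = 1,078.78 kg.
Total propellant = m₀ − m_final = 1470 − 1,078.78 = 391.22 kg.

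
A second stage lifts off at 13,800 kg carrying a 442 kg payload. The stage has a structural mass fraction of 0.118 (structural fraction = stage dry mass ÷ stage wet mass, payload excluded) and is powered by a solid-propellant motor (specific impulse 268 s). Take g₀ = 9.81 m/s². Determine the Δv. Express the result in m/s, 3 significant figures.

Δv ≈ 5050 m/s

Stage wet mass = m₀ − payload = 13,800 − 442 = 13,358 kg.
Stage dry mass = ε × stage wet mass = 0.118 × 13,358 = 1,576.24 kg.
Burnout mass m_f = stage dry + payload = 1,576.24 + 442 = 2,018.24 kg.
v_e = Isp · g₀ = 268 × 9.81 = 2629.1 m/s.
Rocket equation: Δv = v_e · ln(13,800/2,018.24) = 2629.1 × ln(6.838) = 2629.1 × 1.9224 ≈ 5054 m/s.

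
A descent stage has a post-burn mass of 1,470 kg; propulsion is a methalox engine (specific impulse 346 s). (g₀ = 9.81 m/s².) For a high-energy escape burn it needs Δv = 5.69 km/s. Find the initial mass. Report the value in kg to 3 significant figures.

initial mass ≈ 7860 kg

v_e = Isp · g₀ = 346 × 9.81 = 3394.3 m/s.
m₀/m_f = exp(Δv / v_e) = exp(5690 / 3394.3) = exp(1.6764) = 5.3461.
m₀ = m_f × 5.3461 = 1,470 × 5.3461 = 7,858.77 kg.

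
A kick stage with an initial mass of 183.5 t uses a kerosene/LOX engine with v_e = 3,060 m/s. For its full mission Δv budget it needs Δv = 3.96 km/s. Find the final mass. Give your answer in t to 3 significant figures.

By the Tsiolkovsky rocket equation, m₀/m_f = exp(Δv / v_e) = exp(3960 / 3060.0) = exp(1.2941) = 3.6478.
m_f = m₀ / 3.6478 = 183.5 / 3.6478 = 50.3043 t.

final mass ≈ 50.3 t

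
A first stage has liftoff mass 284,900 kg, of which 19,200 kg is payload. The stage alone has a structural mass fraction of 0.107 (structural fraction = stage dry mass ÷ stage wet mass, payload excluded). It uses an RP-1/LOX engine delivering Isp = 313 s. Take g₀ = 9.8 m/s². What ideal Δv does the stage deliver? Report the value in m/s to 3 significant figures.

Stage wet mass = m₀ − payload = 284,900 − 19,200 = 265,700 kg.
Stage dry mass = ε × stage wet mass = 0.107 × 265,700 = 28,429.9 kg.
Burnout mass m_f = stage dry + payload = 28,429.9 + 19,200 = 47,629.9 kg.
v_e = Isp · g₀ = 313 × 9.8 = 3067.4 m/s.
By the Tsiolkovsky rocket equation, Δv = v_e · ln(284,900/47,629.9) = 3067.4 × ln(5.982) = 3067.4 × 1.7887 ≈ 5487 m/s.

Δv ≈ 5490 m/s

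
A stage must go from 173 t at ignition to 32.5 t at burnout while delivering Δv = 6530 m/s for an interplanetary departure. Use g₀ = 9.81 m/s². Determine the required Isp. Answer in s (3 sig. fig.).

ln(m₀/m_f) = ln(173000/32500) = ln(5.323) = 1.6721.
By the Tsiolkovsky rocket equation, v_e = Δv / ln(m₀/m_f) = 6530 / 1.6721 = 3905.4 m/s.
Isp = v_e / g₀ = 3905.4 / 9.81 = 398.1 s.

Isp ≈ 398 s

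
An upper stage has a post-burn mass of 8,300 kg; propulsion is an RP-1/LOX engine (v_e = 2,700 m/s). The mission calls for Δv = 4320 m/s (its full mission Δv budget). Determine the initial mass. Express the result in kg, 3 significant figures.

initial mass ≈ 41100 kg

Rocket equation: m₀/m_f = exp(Δv / v_e) = exp(4320 / 2700.0) = exp(1.6000) = 4.9530.
m₀ = m_f × 4.9530 = 8,300 × 4.9530 = 41,109.9 kg.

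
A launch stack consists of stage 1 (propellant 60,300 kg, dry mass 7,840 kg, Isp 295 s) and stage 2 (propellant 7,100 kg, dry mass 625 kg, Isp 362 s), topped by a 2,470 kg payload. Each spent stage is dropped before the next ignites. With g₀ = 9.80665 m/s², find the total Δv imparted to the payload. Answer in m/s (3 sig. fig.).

Δv ≈ 8480 m/s

Ignition mass of stage 1 = 60,300+7,840 + 7,100+625 + 2,470 = 78,335 kg.
Stage 1: m₀ = 78,335 kg, m_f = 78,335 − 60,300 = 18,035 kg; Δv = 295×9.80665×ln(4.343) = 2893.0×1.4687 ≈ 4249 m/s.
Stage 2: m₀ = 10,195 kg, m_f = 10,195 − 7,100 = 3,095 kg; Δv = 362×9.80665×ln(3.294) = 3550.0×1.1921 ≈ 4232 m/s.
Total Δv = 4249 + 4232 = 8481 m/s.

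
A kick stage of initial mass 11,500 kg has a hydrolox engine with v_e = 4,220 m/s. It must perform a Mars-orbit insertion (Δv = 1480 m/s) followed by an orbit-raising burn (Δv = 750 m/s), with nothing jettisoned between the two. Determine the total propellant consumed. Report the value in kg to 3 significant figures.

total propellant consumed ≈ 4720 kg

After the first burn: m = 11500 × exp(−1480/4220.0) = 11500 × 0.70419 = 8,098.19 kg.
After the second burn: m = 8,098.19 × exp(−750/4220.0) = 8,098.19 × 0.83717 = 6,779.56 kg.
Total propellant = m₀ − m_final = 11500 − 6,779.56 = 4,720.44 kg.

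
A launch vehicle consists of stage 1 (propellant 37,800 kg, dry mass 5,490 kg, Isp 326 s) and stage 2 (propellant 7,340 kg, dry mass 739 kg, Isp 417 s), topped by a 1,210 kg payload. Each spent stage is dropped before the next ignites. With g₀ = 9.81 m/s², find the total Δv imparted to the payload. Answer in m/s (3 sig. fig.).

Ignition mass of stage 1 = 37,800+5,490 + 7,340+739 + 1,210 = 52,579 kg.
Stage 1: m₀ = 52,579 kg, m_f = 52,579 − 37,800 = 14,779 kg; Δv = 326×9.81×ln(3.558) = 3198.1×1.2691 ≈ 4059 m/s.
Stage 2: m₀ = 9,289 kg, m_f = 9,289 − 7,340 = 1,949 kg; Δv = 417×9.81×ln(4.766) = 4090.8×1.5615 ≈ 6388 m/s.
Total Δv = 4059 + 6388 = 10447 m/s.

Δv ≈ 10400 m/s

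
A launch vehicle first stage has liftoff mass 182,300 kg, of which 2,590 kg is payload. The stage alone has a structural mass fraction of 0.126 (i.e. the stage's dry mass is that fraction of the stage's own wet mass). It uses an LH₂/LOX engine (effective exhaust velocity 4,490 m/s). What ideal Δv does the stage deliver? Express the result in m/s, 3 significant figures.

Stage wet mass = m₀ − payload = 182,300 − 2,590 = 179,710 kg.
Stage dry mass = ε × stage wet mass = 0.126 × 179,710 = 22,643.5 kg.
Burnout mass m_f = stage dry + payload = 22,643.5 + 2,590 = 25,233.5 kg.
Δv = v_e · ln(182,300/25,233.5) = 4490.0 × ln(7.225) = 4490.0 × 1.9775 ≈ 8879 m/s.

Δv ≈ 8880 m/s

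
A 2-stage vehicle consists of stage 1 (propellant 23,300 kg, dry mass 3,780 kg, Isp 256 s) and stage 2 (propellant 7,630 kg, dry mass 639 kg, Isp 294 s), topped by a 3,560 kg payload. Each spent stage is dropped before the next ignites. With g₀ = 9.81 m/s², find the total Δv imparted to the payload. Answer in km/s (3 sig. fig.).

Δv ≈ 5.28 km/s

Ignition mass of stage 1 = 23,300+3,780 + 7,630+639 + 3,560 = 38,909 kg.
Stage 1: m₀ = 38,909 kg, m_f = 38,909 − 23,300 = 15,609 kg; Δv = 256×9.81×ln(2.493) = 2511.4×0.9134 ≈ 2294 m/s.
Stage 2: m₀ = 11,829 kg, m_f = 11,829 − 7,630 = 4,199 kg; Δv = 294×9.81×ln(2.817) = 2884.1×1.0357 ≈ 2987 m/s.
Total Δv = 2294 + 2987 = 5281 m/s.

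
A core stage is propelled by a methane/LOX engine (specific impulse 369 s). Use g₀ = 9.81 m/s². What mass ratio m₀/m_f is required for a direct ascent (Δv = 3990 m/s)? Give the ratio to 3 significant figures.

v_e = Isp · g₀ = 369 × 9.81 = 3619.9 m/s.
m₀/m_f = exp(Δv / v_e) = exp(3990 / 3619.9) = exp(1.1022) = 3.0109.

mass ratio ≈ 3.01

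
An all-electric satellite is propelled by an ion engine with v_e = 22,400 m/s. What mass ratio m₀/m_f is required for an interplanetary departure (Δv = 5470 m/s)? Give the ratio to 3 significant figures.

Using Δv = v_e ln(m₀/m_f): m₀/m_f = exp(Δv / v_e) = exp(5470 / 22400.0) = exp(0.2442) = 1.2766.

mass ratio ≈ 1.28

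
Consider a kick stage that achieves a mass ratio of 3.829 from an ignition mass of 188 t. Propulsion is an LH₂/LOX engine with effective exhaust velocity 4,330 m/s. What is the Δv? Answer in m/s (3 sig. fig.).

Δv = v_e · ln(3.829) = 4330.0 × 1.3426 ≈ 5813.5 m/s.

Δv ≈ 5810 m/s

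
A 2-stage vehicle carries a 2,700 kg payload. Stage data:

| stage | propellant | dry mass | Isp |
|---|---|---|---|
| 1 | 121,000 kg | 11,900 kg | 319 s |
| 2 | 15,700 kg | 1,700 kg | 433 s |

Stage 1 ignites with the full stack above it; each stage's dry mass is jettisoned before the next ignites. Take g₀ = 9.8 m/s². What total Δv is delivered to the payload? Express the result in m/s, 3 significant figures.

Ignition mass of stage 1 = 121,000+11,900 + 15,700+1,700 + 2,700 = 153,000 kg.
Stage 1: m₀ = 153,000 kg, m_f = 153,000 − 121,000 = 32,000 kg; Δv = 319×9.8×ln(4.781) = 3126.2×1.5647 ≈ 4892 m/s.
Stage 2: m₀ = 20,100 kg, m_f = 20,100 − 15,700 = 4,400 kg; Δv = 433×9.8×ln(4.568) = 4243.4×1.5191 ≈ 6446 m/s.
Total Δv = 4892 + 6446 = 11338 m/s.

Δv ≈ 11300 m/s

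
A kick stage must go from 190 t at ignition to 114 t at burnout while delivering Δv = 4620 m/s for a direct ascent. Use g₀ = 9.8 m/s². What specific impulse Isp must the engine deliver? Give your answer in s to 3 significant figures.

Isp ≈ 923 s

ln(m₀/m_f) = ln(190000/114000) = ln(1.667) = 0.5108.
Using Δv = v_e ln(m₀/m_f): v_e = Δv / ln(m₀/m_f) = 4620 / 0.5108 = 9044.2 m/s.
Isp = v_e / g₀ = 9044.2 / 9.8 = 922.9 s.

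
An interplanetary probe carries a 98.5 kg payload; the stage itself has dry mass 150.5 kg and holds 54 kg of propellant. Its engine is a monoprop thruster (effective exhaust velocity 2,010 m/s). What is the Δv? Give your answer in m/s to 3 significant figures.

Δv ≈ 395 m/s

m₀ = payload + dry + propellant = 98.5 + 150.5 + 54 = 303 kg.
m_f = payload + dry = 98.5 + 150.5 = 249 kg.
Using Δv = v_e ln(m₀/m_f): Δv = v_e · ln(m₀/m_f) = 2010.0 × ln(1.217) = 2010.0 × 0.1963 ≈ 394.5 m/s.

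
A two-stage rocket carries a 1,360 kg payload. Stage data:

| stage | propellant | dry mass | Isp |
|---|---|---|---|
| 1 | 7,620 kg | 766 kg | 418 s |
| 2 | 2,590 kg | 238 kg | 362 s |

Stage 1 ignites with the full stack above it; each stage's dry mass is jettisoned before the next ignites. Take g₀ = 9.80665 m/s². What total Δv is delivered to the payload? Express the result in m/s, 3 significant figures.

Δv ≈ 7240 m/s

Ignition mass of stage 1 = 7,620+766 + 2,590+238 + 1,360 = 12,574 kg.
Stage 1: m₀ = 12,574 kg, m_f = 12,574 − 7,620 = 4,954 kg; Δv = 418×9.80665×ln(2.538) = 4099.2×0.9314 ≈ 3818 m/s.
Stage 2: m₀ = 4,188 kg, m_f = 4,188 − 2,590 = 1,598 kg; Δv = 362×9.80665×ln(2.621) = 3550.0×0.9635 ≈ 3420 m/s.
Total Δv = 3818 + 3420 = 7238 m/s.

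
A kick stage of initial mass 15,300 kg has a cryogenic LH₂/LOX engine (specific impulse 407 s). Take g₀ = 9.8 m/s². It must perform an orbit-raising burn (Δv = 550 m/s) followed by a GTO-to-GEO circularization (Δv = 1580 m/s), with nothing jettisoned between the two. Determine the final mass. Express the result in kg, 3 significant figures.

final mass ≈ 8970 kg

v_e = Isp · g₀ = 407 × 9.8 = 3988.6 m/s.
After the first burn: m = 15300 × exp(−550/3988.6) = 15300 × 0.87119 = 13,329.2 kg.
After the second burn: m = 13,329.2 × exp(−1580/3988.6) = 13,329.2 × 0.67292 = 8,969.49 kg.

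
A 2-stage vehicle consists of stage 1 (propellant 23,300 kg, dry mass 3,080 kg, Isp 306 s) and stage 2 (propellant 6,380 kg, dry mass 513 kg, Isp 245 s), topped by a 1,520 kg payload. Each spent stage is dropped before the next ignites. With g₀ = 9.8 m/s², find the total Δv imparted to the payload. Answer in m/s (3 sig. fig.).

Δv ≈ 6730 m/s

Ignition mass of stage 1 = 23,300+3,080 + 6,380+513 + 1,520 = 34,793 kg.
Stage 1: m₀ = 34,793 kg, m_f = 34,793 − 23,300 = 11,493 kg; Δv = 306×9.8×ln(3.027) = 2998.8×1.1077 ≈ 3322 m/s.
Stage 2: m₀ = 8,413 kg, m_f = 8,413 − 6,380 = 2,033 kg; Δv = 245×9.8×ln(4.138) = 2401.0×1.4203 ≈ 3410 m/s.
Total Δv = 3322 + 3410 = 6732 m/s.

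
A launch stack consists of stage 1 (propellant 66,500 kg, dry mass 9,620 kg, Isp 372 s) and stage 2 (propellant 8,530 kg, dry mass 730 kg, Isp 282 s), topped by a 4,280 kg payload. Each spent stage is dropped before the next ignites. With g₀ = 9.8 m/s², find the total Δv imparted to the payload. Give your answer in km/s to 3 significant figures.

Δv ≈ 7.68 km/s

Ignition mass of stage 1 = 66,500+9,620 + 8,530+730 + 4,280 = 89,660 kg.
Stage 1: m₀ = 89,660 kg, m_f = 89,660 − 66,500 = 23,160 kg; Δv = 372×9.8×ln(3.871) = 3645.6×1.3536 ≈ 4935 m/s.
Stage 2: m₀ = 13,540 kg, m_f = 13,540 − 8,530 = 5,010 kg; Δv = 282×9.8×ln(2.703) = 2763.6×0.9942 ≈ 2748 m/s.
Total Δv = 4935 + 2748 = 7683 m/s.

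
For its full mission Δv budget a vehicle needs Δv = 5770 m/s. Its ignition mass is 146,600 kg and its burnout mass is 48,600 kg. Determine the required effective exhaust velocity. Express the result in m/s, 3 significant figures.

ln(m₀/m_f) = ln(146600/48600) = ln(3.016) = 1.1041.
v_e = Δv / ln(m₀/m_f) = 5770 / 1.1041 = 5226.1 m/s.

v_e ≈ 5230 m/s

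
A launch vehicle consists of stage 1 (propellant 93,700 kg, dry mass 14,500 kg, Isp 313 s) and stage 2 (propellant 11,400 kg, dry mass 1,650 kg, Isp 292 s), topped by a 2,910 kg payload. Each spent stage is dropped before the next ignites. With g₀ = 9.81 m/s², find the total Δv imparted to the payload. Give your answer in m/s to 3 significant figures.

Δv ≈ 7900 m/s

Ignition mass of stage 1 = 93,700+14,500 + 11,400+1,650 + 2,910 = 124,160 kg.
Stage 1: m₀ = 124,160 kg, m_f = 124,160 − 93,700 = 30,460 kg; Δv = 313×9.81×ln(4.076) = 3070.5×1.4052 ≈ 4315 m/s.
Stage 2: m₀ = 15,960 kg, m_f = 15,960 − 11,400 = 4,560 kg; Δv = 292×9.81×ln(3.5) = 2864.5×1.2528 ≈ 3589 m/s.
Total Δv = 4315 + 3589 = 7904 m/s.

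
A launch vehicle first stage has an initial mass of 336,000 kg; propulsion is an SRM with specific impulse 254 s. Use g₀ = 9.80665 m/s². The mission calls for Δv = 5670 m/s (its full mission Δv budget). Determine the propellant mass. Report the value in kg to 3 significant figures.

propellant mass ≈ 302000 kg

v_e = Isp · g₀ = 254 × 9.80665 = 2490.9 m/s.
Using Δv = v_e ln(m₀/m_f): m₀/m_f = exp(Δv / v_e) = exp(5670 / 2490.9) = exp(2.2763) = 9.7405.
m_f = 336,000 / 9.7405 = 34,495.1 kg, so propellant = m₀ − m_f = 336,000 − 34,495.1 = 301,504.9 kg.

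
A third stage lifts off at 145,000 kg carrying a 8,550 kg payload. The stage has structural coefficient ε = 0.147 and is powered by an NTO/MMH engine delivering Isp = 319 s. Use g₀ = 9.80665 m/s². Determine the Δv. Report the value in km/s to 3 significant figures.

Δv ≈ 5.08 km/s

Stage wet mass = m₀ − payload = 145,000 − 8,550 = 136,450 kg.
Stage dry mass = ε × stage wet mass = 0.147 × 136,450 = 20,058.2 kg.
Burnout mass m_f = stage dry + payload = 20,058.2 + 8,550 = 28,608.2 kg.
v_e = Isp · g₀ = 319 × 9.80665 = 3128.3 m/s.
From the ideal rocket equation, Δv = v_e · ln(145,000/28,608.2) = 3128.3 × ln(5.068) = 3128.3 × 1.6230 ≈ 5077 m/s.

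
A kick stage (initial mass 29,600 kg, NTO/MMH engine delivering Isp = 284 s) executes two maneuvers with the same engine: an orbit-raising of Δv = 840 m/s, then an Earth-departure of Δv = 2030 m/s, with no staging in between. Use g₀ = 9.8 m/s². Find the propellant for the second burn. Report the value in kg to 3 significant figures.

v_e = Isp · g₀ = 284 × 9.8 = 2783.2 m/s.
After the first burn: m = 29600 × exp(−840/2783.2) = 29600 × 0.73948 = 21,888.6 kg.
After the second burn: m = 21,888.6 × exp(−2030/2783.2) = 21,888.6 × 0.48221 = 10,554.9 kg.
Second-burn propellant = 21,888.6 − 10,554.9 = 11,333.7 kg.

propellant for the second burn ≈ 11300 kg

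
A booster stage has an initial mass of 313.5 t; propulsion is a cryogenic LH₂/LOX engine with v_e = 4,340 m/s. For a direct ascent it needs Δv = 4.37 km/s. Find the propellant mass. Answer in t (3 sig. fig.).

m₀/m_f = exp(Δv / v_e) = exp(4370 / 4340.0) = exp(1.0069) = 2.7371.
m_f = 313.5 / 2.7371 = 114.537 t, so propellant = m₀ − m_f = 313.5 − 114.537 = 198.963 t.

propellant mass ≈ 199 t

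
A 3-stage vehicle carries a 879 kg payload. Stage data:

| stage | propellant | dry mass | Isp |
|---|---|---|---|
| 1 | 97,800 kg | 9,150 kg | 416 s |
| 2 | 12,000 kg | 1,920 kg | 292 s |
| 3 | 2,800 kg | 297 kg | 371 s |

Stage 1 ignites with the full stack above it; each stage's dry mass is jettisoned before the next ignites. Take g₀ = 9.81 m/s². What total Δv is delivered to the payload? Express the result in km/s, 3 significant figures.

Ignition mass of stage 1 = 97,800+9,150 + 12,000+1,920 + 2,800+297 + 879 = 124,846 kg.
Stage 1: m₀ = 124,846 kg, m_f = 124,846 − 97,800 = 27,046 kg; Δv = 416×9.81×ln(4.616) = 4081.0×1.5295 ≈ 6242 m/s.
Stage 2: m₀ = 17,896 kg, m_f = 17,896 − 12,000 = 5,896 kg; Δv = 292×9.81×ln(3.035) = 2864.5×1.1103 ≈ 3180 m/s.
Stage 3: m₀ = 3,976 kg, m_f = 3,976 − 2,800 = 1,176 kg; Δv = 371×9.81×ln(3.381) = 3639.5×1.2182 ≈ 4433 m/s.
Total Δv = 6242 + 3180 + 4433 = 13855 m/s.

Δv ≈ 13.9 km/s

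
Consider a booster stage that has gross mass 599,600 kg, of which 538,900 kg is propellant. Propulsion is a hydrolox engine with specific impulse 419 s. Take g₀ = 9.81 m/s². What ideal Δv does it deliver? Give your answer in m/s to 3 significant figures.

Δv ≈ 9410 m/s

v_e = Isp · g₀ = 419 × 9.81 = 4110.4 m/s.
m_f = m₀ − m_prop = 599,600 − 538,900 = 60,700 kg.
Rocket equation: Δv = v_e · ln(m₀/m_f) = 4110.4 × ln(9.878) = 4110.4 × 2.2903 ≈ 9414.1 m/s.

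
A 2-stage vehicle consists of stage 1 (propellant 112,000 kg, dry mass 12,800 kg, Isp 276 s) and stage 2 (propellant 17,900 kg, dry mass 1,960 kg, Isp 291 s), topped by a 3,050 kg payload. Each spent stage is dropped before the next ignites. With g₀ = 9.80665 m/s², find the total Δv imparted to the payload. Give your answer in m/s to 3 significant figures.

Δv ≈ 8180 m/s

Ignition mass of stage 1 = 112,000+12,800 + 17,900+1,960 + 3,050 = 147,710 kg.
Stage 1: m₀ = 147,710 kg, m_f = 147,710 − 112,000 = 35,710 kg; Δv = 276×9.80665×ln(4.136) = 2706.6×1.4198 ≈ 3843 m/s.
Stage 2: m₀ = 22,910 kg, m_f = 22,910 − 17,900 = 5,010 kg; Δv = 291×9.80665×ln(4.573) = 2853.7×1.5201 ≈ 4338 m/s.
Total Δv = 3843 + 4338 = 8181 m/s.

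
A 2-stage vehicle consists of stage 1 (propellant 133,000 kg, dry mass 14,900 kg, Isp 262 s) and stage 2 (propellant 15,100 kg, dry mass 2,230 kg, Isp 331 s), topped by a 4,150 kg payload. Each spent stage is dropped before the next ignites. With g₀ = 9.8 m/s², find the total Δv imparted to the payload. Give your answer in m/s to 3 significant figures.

Ignition mass of stage 1 = 133,000+14,900 + 15,100+2,230 + 4,150 = 169,380 kg.
Stage 1: m₀ = 169,380 kg, m_f = 169,380 − 133,000 = 36,380 kg; Δv = 262×9.8×ln(4.656) = 2567.6×1.5381 ≈ 3949 m/s.
Stage 2: m₀ = 21,480 kg, m_f = 21,480 − 15,100 = 6,380 kg; Δv = 331×9.8×ln(3.367) = 3243.8×1.2140 ≈ 3938 m/s.
Total Δv = 3949 + 3938 = 7887 m/s.

Δv ≈ 7890 m/s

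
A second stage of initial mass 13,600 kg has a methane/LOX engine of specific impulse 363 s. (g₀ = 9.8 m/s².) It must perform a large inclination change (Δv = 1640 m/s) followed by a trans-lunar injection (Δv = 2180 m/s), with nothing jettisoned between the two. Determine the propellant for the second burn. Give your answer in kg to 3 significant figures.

v_e = Isp · g₀ = 363 × 9.8 = 3557.4 m/s.
After the first burn: m = 13600 × exp(−1640/3557.4) = 13600 × 0.63065 = 8,576.84 kg.
After the second burn: m = 8,576.84 × exp(−2180/3557.4) = 8,576.84 × 0.54183 = 4,647.19 kg.
Second-burn propellant = 8,576.84 − 4,647.19 = 3,929.65 kg.

propellant for the second burn ≈ 3930 kg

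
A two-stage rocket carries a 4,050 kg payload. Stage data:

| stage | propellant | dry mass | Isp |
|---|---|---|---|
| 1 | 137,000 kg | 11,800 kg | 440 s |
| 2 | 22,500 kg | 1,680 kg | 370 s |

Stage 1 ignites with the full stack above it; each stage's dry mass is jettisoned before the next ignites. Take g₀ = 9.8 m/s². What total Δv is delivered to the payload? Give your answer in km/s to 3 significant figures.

Δv ≈ 12.2 km/s

Ignition mass of stage 1 = 137,000+11,800 + 22,500+1,680 + 4,050 = 177,030 kg.
Stage 1: m₀ = 177,030 kg, m_f = 177,030 − 137,000 = 40,030 kg; Δv = 440×9.8×ln(4.422) = 4312.0×1.4867 ≈ 6411 m/s.
Stage 2: m₀ = 28,230 kg, m_f = 28,230 − 22,500 = 5,730 kg; Δv = 370×9.8×ln(4.927) = 3626.0×1.5947 ≈ 5782 m/s.
Total Δv = 6411 + 5782 = 12193 m/s.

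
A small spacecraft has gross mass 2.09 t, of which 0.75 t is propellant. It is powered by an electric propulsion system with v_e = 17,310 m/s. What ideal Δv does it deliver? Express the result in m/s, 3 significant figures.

m_f = m₀ − m_prop = 2.09 − 0.75 = 1.34 t.
By the Tsiolkovsky rocket equation, Δv = v_e · ln(m₀/m_f) = 17310.0 × ln(1.56) = 17310.0 × 0.4445 ≈ 7694.2 m/s.

Δv ≈ 7690 m/s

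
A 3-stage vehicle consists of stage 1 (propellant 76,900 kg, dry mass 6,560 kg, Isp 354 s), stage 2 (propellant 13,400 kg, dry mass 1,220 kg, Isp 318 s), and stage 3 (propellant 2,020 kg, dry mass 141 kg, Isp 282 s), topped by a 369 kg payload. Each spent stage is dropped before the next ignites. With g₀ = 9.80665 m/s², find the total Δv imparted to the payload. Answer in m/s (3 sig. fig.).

Ignition mass of stage 1 = 76,900+6,560 + 13,400+1,220 + 2,020+141 + 369 = 100,610 kg.
Stage 1: m₀ = 100,610 kg, m_f = 100,610 − 76,900 = 23,710 kg; Δv = 354×9.80665×ln(4.243) = 3471.6×1.4454 ≈ 5018 m/s.
Stage 2: m₀ = 17,150 kg, m_f = 17,150 − 13,400 = 3,750 kg; Δv = 318×9.80665×ln(4.573) = 3118.5×1.5202 ≈ 4741 m/s.
Stage 3: m₀ = 2,530 kg, m_f = 2,530 − 2,020 = 510 kg; Δv = 282×9.80665×ln(4.961) = 2765.5×1.6016 ≈ 4429 m/s.
Total Δv = 5018 + 4741 + 4429 = 14188 m/s.

Δv ≈ 14200 m/s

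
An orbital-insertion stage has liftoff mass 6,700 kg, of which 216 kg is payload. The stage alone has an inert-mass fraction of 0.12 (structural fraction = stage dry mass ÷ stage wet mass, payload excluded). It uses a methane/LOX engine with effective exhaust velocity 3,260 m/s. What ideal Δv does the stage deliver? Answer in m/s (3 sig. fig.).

Δv ≈ 6220 m/s

Stage wet mass = m₀ − payload = 6,700 − 216 = 6,484 kg.
Stage dry mass = ε × stage wet mass = 0.12 × 6,484 = 778.08 kg.
Burnout mass m_f = stage dry + payload = 778.08 + 216 = 994.08 kg.
By the Tsiolkovsky rocket equation, Δv = v_e · ln(6,700/994.08) = 3260.0 × ln(6.74) = 3260.0 × 1.9080 ≈ 6220 m/s.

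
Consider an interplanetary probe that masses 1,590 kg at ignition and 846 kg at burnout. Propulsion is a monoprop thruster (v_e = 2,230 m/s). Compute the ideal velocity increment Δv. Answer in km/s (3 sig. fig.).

Δv ≈ 1.41 km/s

Δv = v_e · ln(m₀/m_f) = 2230.0 × ln(1.879) = 2230.0 × 0.6310 ≈ 1407.1 m/s.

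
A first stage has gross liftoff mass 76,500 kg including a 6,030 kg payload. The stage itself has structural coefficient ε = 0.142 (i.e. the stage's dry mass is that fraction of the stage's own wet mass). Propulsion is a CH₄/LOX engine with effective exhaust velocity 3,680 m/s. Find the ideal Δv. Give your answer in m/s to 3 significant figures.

Stage wet mass = m₀ − payload = 76,500 − 6,030 = 70,470 kg.
Stage dry mass = ε × stage wet mass = 0.142 × 70,470 = 10,006.7 kg.
Burnout mass m_f = stage dry + payload = 10,006.7 + 6,030 = 16,036.7 kg.
Δv = v_e · ln(76,500/16,036.7) = 3680.0 × ln(4.77) = 3680.0 × 1.5624 ≈ 5750 m/s.

Δv ≈ 5750 m/s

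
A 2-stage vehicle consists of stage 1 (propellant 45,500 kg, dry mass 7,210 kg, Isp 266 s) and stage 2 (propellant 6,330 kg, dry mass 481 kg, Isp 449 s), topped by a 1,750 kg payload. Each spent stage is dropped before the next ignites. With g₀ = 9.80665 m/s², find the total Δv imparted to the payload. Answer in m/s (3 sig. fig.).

Ignition mass of stage 1 = 45,500+7,210 + 6,330+481 + 1,750 = 61,271 kg.
Stage 1: m₀ = 61,271 kg, m_f = 61,271 − 45,500 = 15,771 kg; Δv = 266×9.80665×ln(3.885) = 2608.6×1.3571 ≈ 3540 m/s.
Stage 2: m₀ = 8,561 kg, m_f = 8,561 − 6,330 = 2,231 kg; Δv = 449×9.80665×ln(3.837) = 4403.2×1.3448 ≈ 5921 m/s.
Total Δv = 3540 + 5921 = 9461 m/s.

Δv ≈ 9460 m/s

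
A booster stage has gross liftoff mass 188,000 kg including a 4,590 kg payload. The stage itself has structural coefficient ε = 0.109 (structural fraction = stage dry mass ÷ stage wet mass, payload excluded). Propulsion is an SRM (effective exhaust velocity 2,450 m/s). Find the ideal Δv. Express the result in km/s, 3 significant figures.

Stage wet mass = m₀ − payload = 188,000 − 4,590 = 183,410 kg.
Stage dry mass = ε × stage wet mass = 0.109 × 183,410 = 19,991.7 kg.
Burnout mass m_f = stage dry + payload = 19,991.7 + 4,590 = 24,581.7 kg.
Δv = v_e · ln(188,000/24,581.7) = 2450.0 × ln(7.648) = 2450.0 × 2.0344 ≈ 4984 m/s.

Δv ≈ 4.98 km/s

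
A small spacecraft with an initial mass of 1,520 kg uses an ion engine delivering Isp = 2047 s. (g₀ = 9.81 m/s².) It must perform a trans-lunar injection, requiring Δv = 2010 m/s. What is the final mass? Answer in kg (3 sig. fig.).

v_e = Isp · g₀ = 2047 × 9.81 = 20081.1 m/s.
m₀/m_f = exp(Δv / v_e) = exp(2010 / 20081.1) = exp(0.1001) = 1.1053.
m_f = m₀ / 1.1053 = 1,520 / 1.1053 = 1,375.19 kg.

final mass ≈ 1380 kg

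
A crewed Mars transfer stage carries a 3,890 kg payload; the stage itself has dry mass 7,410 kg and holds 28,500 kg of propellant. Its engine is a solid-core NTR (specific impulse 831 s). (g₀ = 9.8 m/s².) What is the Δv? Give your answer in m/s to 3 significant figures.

Δv ≈ 10300 m/s

v_e = Isp · g₀ = 831 × 9.8 = 8143.8 m/s.
m₀ = payload + dry + propellant = 3,890 + 7,410 + 28,500 = 39,800 kg.
m_f = payload + dry = 3,890 + 7,410 = 11,300 kg.
Using Δv = v_e ln(m₀/m_f): Δv = v_e · ln(m₀/m_f) = 8143.8 × ln(3.522) = 8143.8 × 1.2591 ≈ 10253.6 m/s.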